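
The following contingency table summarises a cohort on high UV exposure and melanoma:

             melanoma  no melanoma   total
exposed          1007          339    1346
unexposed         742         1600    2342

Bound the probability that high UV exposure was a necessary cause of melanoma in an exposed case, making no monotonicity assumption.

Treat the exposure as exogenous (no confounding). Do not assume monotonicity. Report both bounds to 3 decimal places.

p₁ = P(outcome | exposed) = 1007/1346 = 0.74814
p₀ = P(outcome | unexposed) = 742/2342 = 0.31682
Under exogeneity alone the bounds on PN are max{0,(p₁−p₀)/p₁} ≤ PN ≤ min{1,(1−p₀)/p₁}.
  lower = (p₁ − p₀)/p₁ = 0.43132 / 0.74814 ≈ 0.5765
  upper = min{1, (1 − p₀)/p₁} = 0.68318 / 0.74814 ≈ 0.9132

0.577 ≤ PN ≤ 0.913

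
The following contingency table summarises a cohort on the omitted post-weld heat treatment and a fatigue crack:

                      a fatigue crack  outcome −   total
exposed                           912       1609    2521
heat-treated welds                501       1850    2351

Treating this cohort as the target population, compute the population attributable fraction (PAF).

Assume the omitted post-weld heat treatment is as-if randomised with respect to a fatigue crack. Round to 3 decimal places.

PAF ≈ 0.265

p₁ = P(outcome | exposed) = 912/2521 = 0.36176
p₀ = P(outcome | unexposed) = 501/2351 = 0.2131
Exposure prevalence π = 2521/4872 = 0.51745; overall risk P(Y=1) = 0.29002.
Under exogeneity, PAF = [P(Y=1) − p₀]/P(Y=1).
PAF = (0.29002 − 0.2131) / 0.29002 ≈ 0.2652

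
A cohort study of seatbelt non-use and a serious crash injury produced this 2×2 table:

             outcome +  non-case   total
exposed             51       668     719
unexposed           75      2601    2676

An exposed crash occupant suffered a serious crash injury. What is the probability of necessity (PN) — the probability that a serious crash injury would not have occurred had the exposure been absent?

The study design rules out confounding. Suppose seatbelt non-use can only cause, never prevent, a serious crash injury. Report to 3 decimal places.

p₁ = P(outcome | exposed) = 51/719 = 0.070932
p₀ = P(outcome | unexposed) = 75/2676 = 0.028027
Under exogeneity and monotonicity, PN = (p₁ − p₀)/p₁.
PN = (0.070932 − 0.028027) / 0.070932 ≈ 0.6049

PN ≈ 0.605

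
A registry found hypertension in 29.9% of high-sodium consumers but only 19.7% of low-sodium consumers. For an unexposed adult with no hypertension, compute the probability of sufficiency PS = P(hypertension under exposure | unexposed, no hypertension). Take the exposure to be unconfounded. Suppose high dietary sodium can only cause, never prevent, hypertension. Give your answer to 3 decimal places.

PS ≈ 0.127

p₁ = 0.299, p₀ = 0.197.
Under exogeneity and monotonicity, PS = (p₁ − p₀) / (1 − p₀).
PS = (0.299 − 0.197) / (1 − 0.197) = 0.102 / 0.803 ≈ 0.1270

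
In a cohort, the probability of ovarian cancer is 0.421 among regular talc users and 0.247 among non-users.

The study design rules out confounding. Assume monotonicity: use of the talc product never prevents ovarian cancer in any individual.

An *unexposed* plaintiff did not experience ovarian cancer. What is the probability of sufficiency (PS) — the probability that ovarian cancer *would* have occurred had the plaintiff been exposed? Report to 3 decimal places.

Let p₁ = 0.421, p₀ = 0.247.
Under exogeneity and monotonicity, PS = (p₁ − p₀) / (1 − p₀).
PS = (0.421 − 0.247) / (1 − 0.247) = 0.174 / 0.753 ≈ 0.2311

PS ≈ 0.231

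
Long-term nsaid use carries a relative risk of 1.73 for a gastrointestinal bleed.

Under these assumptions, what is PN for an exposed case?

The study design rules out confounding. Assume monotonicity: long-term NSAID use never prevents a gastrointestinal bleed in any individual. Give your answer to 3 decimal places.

PN ≈ 0.422

Under exogeneity and monotonicity, PN = (RR − 1) / RR = 1 − 1/RR.
PN = (1.73 − 1) / 1.73 = 0.73 / 1.73 ≈ 0.4220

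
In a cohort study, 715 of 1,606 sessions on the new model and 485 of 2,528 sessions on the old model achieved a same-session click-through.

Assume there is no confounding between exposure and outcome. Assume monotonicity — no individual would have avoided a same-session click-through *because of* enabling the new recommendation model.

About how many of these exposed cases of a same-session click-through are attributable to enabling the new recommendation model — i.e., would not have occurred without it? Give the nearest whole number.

p₁ = P(outcome | exposed) = 715/1606 = 0.44521
p₀ = P(outcome | unexposed) = 485/2528 = 0.19185
PN = (p₁ − p₀)/p₁ = (0.44521 − 0.19185) / 0.44521 ≈ 0.56907.
Attributable cases ≈ PN × (exposed cases) = 0.56907 × 715 ≈ 406.89.

about 407 cases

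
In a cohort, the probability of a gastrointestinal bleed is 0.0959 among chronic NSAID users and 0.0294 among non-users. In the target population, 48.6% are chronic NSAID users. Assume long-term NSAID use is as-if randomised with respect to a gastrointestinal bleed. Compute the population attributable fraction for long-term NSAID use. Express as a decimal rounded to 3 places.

PAF ≈ 0.524

Let p₁ = 0.0959, p₀ = 0.0294.
Overall risk P(Y=1) = π·p₁ + (1−π)·p₀ = 0.486×0.0959 + 0.514×0.0294 = 0.061719.
Under exogeneity, PAF = [P(Y=1) − p₀] / P(Y=1).
PAF = (0.061719 − 0.0294) / 0.061719 ≈ 0.5236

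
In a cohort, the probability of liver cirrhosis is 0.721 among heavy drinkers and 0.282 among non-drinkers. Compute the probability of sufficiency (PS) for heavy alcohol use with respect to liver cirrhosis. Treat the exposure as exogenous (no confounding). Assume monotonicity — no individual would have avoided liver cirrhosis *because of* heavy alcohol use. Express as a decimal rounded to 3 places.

Let p₁ = 0.721, p₀ = 0.282.
Under exogeneity and monotonicity, PS = (p₁ − p₀) / (1 − p₀).
PS = (0.721 − 0.282) / (1 − 0.282) = 0.439 / 0.718 ≈ 0.6114

PS ≈ 0.611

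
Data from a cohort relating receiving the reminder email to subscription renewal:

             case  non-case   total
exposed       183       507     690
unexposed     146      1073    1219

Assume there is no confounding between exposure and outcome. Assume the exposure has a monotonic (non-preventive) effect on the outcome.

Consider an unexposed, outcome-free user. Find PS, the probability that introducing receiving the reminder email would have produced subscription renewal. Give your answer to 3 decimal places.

p₁ = P(outcome | exposed) = 183/690 = 0.26522
p₀ = P(outcome | unexposed) = 146/1219 = 0.11977
Under exogeneity and monotonicity, PS = (p₁ − p₀)/(1 − p₀).
PS = (0.26522 − 0.11977) / 0.88023 ≈ 0.1652

PS ≈ 0.165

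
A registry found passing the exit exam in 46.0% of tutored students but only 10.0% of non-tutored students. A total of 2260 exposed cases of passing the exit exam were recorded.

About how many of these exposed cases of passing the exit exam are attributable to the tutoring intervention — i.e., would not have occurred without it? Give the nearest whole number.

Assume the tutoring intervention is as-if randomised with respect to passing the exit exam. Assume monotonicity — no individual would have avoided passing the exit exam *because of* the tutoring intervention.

p₁ = 0.46, p₀ = 0.1.
PN = (p₁ − p₀)/p₁ = (0.46 − 0.1) / 0.46 ≈ 0.78261.
Attributable cases ≈ PN × (exposed cases) = 0.78261 × 2260 ≈ 1768.70.

about 1769 cases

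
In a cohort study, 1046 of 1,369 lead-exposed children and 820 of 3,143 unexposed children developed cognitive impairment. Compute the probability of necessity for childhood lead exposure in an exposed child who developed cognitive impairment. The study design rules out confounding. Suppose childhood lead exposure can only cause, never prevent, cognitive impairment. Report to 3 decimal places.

p₁ = P(outcome | exposed) = 1046/1369 = 0.76406
p₀ = P(outcome | unexposed) = 820/3143 = 0.2609
Under exogeneity and monotonicity, PN = (p₁ − p₀) / p₁.
PN = (0.76406 − 0.2609) / 0.76406 = 0.50316 / 0.76406 ≈ 0.6585

PN ≈ 0.659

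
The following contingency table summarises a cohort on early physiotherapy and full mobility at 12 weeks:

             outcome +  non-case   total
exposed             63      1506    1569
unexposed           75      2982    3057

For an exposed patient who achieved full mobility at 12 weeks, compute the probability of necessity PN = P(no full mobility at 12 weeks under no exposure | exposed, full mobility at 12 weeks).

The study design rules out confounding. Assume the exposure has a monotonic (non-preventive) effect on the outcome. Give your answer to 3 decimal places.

p₁ = P(outcome | exposed) = 63/1569 = 0.040153
p₀ = P(outcome | unexposed) = 75/3057 = 0.024534
Under exogeneity and monotonicity, PN = (p₁ − p₀)/p₁.
PN = (0.040153 − 0.024534) / 0.040153 ≈ 0.3890

PN ≈ 0.389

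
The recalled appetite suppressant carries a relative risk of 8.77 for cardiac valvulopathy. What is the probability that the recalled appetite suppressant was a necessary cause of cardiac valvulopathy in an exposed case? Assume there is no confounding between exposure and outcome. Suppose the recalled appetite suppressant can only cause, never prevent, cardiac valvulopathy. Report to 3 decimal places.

PN ≈ 0.886

Under exogeneity and monotonicity, PN = (RR − 1) / RR = 1 − 1/RR.
PN = (8.77 − 1) / 8.77 = 7.77 / 8.77 ≈ 0.8860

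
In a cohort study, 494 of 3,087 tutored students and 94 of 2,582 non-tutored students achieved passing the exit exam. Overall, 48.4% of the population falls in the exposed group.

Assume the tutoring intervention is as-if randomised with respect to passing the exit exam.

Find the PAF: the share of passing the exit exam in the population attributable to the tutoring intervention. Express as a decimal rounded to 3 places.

PAF ≈ 0.622

p₁ = P(outcome | exposed) = 494/3087 = 0.16003
p₀ = P(outcome | unexposed) = 94/2582 = 0.036406
Overall risk P(Y=1) = π·p₁ + (1−π)·p₀ = 0.484×0.16003 + 0.516×0.036406 = 0.096238.
Under exogeneity, PAF = [P(Y=1) − p₀] / P(Y=1).
PAF = (0.096238 − 0.036406) / 0.096238 ≈ 0.6217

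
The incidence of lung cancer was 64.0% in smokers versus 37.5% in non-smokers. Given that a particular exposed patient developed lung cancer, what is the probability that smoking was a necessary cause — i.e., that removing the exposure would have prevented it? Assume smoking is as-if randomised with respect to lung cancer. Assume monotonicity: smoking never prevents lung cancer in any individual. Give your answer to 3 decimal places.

PN ≈ 0.414

p₁ = 0.64, p₀ = 0.375.
Under exogeneity and monotonicity, PN = (p₁ − p₀) / p₁.
PN = (0.64 − 0.375) / 0.64 = 0.265 / 0.64 ≈ 0.4141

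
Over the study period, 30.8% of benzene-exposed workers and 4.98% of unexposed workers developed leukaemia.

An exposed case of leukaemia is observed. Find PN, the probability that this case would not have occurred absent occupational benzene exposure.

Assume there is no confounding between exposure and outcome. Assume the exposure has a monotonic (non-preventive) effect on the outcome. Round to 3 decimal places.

p₁ = 0.308, p₀ = 0.0498.
Under exogeneity and monotonicity, PN = (p₁ − p₀) / p₁.
PN = (0.308 − 0.0498) / 0.308 = 0.2582 / 0.308 ≈ 0.8383

PN ≈ 0.838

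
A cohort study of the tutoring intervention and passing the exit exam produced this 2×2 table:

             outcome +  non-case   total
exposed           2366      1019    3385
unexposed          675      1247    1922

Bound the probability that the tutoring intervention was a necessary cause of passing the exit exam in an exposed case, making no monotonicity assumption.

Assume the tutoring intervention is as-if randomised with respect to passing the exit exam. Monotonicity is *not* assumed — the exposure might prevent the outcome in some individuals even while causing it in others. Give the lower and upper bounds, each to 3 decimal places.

p₁ = P(outcome | exposed) = 2366/3385 = 0.69897
p₀ = P(outcome | unexposed) = 675/1922 = 0.3512
Under exogeneity alone the bounds on PN are max{0,(p₁−p₀)/p₁} ≤ PN ≤ min{1,(1−p₀)/p₁}.
  lower = (p₁ − p₀)/p₁ = 0.34777 / 0.69897 ≈ 0.4975
  upper = min{1, (1 − p₀)/p₁} = 0.6488 / 0.69897 ≈ 0.9282

0.498 ≤ PN ≤ 0.928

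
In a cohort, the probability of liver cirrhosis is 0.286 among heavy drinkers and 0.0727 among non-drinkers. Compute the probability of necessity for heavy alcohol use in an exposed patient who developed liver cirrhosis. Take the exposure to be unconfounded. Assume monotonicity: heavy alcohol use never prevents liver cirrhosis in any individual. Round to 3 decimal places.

Let p₁ = 0.286, p₀ = 0.0727.
Under exogeneity and monotonicity, PN = (p₁ − p₀) / p₁.
PN = (0.286 − 0.0727) / 0.286 = 0.2133 / 0.286 ≈ 0.7458

PN ≈ 0.746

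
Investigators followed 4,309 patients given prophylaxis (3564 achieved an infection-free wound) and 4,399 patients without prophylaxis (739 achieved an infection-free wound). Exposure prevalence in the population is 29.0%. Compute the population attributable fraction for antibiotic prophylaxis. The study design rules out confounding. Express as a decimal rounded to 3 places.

PAF ≈ 0.532

p₁ = P(outcome | exposed) = 3564/4309 = 0.82711
p₀ = P(outcome | unexposed) = 739/4399 = 0.16799
Overall risk P(Y=1) = π·p₁ + (1−π)·p₀ = 0.29×0.82711 + 0.71×0.16799 = 0.35914.
Under exogeneity, PAF = [P(Y=1) − p₀] / P(Y=1).
PAF = (0.35914 − 0.16799) / 0.35914 ≈ 0.5322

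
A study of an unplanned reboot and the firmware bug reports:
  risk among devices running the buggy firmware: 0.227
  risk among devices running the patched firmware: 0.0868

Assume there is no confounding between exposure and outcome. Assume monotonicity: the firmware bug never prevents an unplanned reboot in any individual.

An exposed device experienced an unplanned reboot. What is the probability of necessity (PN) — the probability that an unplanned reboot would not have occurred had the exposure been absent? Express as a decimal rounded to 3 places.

PN ≈ 0.618

Let p₁ = 0.227, p₀ = 0.0868.
Under exogeneity and monotonicity, PN = (p₁ − p₀) / p₁.
PN = (0.227 − 0.0868) / 0.227 = 0.1402 / 0.227 ≈ 0.6176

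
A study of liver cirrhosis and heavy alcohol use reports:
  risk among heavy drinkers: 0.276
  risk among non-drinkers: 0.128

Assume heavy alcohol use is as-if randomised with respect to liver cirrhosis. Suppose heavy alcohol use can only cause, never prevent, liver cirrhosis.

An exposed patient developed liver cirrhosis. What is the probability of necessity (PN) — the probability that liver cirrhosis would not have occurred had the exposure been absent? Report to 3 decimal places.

Let p₁ = 0.276, p₀ = 0.128.
Under exogeneity and monotonicity, PN = (p₁ − p₀) / p₁.
PN = (0.276 − 0.128) / 0.276 = 0.148 / 0.276 ≈ 0.5362

PN ≈ 0.536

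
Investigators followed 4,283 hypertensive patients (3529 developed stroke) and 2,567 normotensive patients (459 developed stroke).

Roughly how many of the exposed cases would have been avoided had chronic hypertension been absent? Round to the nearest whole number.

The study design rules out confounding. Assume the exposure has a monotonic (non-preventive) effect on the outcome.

p₁ = P(outcome | exposed) = 3529/4283 = 0.82396
p₀ = P(outcome | unexposed) = 459/2567 = 0.17881
PN = (p₁ − p₀)/p₁ = (0.82396 − 0.17881) / 0.82396 ≈ 0.78299.
Attributable cases ≈ PN × (exposed cases) = 0.78299 × 3529 ≈ 2763.17.

about 2763 cases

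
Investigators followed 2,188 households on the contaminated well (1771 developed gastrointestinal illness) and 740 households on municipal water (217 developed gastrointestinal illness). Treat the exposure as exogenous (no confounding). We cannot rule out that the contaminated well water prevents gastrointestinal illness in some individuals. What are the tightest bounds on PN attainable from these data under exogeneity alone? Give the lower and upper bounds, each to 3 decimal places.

p₁ = P(outcome | exposed) = 1771/2188 = 0.80941
p₀ = P(outcome | unexposed) = 217/740 = 0.29324
Under exogeneity alone the bounds on PN are max{0,(p₁−p₀)/p₁} ≤ PN ≤ min{1,(1−p₀)/p₁}.
  lower = (p₁ − p₀)/p₁ = 0.51617 / 0.80941 ≈ 0.6377
  upper = min{1, (1 − p₀)/p₁} = 0.70676 / 0.80941 ≈ 0.8732

0.638 ≤ PN ≤ 0.873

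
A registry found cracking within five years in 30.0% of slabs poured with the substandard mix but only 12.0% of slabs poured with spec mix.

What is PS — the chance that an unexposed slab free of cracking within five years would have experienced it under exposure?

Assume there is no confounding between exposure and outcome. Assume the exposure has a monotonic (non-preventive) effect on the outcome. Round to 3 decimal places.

p₁ = 0.3, p₀ = 0.12.
Under exogeneity and monotonicity, PS = (p₁ − p₀) / (1 − p₀).
PS = (0.3 − 0.12) / (1 − 0.12) = 0.18 / 0.88 ≈ 0.2045

PS ≈ 0.205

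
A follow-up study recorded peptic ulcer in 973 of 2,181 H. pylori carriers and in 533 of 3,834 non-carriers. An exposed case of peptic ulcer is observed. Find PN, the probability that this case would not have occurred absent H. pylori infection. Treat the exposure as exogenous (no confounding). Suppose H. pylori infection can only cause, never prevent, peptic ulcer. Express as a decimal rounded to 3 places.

p₁ = P(outcome | exposed) = 973/2181 = 0.44613
p₀ = P(outcome | unexposed) = 533/3834 = 0.13902
Under exogeneity and monotonicity, PN = (p₁ − p₀) / p₁.
PN = (0.44613 − 0.13902) / 0.44613 = 0.30711 / 0.44613 ≈ 0.6884

PN ≈ 0.688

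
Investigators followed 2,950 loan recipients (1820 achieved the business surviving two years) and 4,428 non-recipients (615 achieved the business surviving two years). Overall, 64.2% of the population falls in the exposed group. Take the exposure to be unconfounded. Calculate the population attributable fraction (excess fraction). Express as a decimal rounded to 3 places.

PAF ≈ 0.688

p₁ = P(outcome | exposed) = 1820/2950 = 0.61695
p₀ = P(outcome | unexposed) = 615/4428 = 0.13889
Overall risk P(Y=1) = π·p₁ + (1−π)·p₀ = 0.642×0.61695 + 0.358×0.13889 = 0.4458.
Under exogeneity, PAF = [P(Y=1) − p₀] / P(Y=1).
PAF = (0.4458 − 0.13889) / 0.4458 ≈ 0.6885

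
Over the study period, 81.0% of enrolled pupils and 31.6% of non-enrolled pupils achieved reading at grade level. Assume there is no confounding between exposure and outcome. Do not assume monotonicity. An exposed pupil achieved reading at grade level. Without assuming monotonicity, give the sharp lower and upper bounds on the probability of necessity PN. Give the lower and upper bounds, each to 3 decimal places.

p₁ = 0.81, p₀ = 0.316.
Under exogeneity alone the bounds on PN are max{0,(p₁−p₀)/p₁} ≤ PN ≤ min{1,(1−p₀)/p₁}.
  lower = (p₁ − p₀)/p₁ = 0.494 / 0.81 ≈ 0.6099
  upper = min{1, (1 − p₀)/p₁} = 0.684 / 0.81 ≈ 0.8444

0.610 ≤ PN ≤ 0.844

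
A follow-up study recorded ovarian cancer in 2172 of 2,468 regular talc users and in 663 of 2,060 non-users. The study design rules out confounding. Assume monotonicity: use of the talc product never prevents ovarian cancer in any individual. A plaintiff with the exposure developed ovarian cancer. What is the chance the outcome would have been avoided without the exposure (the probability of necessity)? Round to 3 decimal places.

PN ≈ 0.634

p₁ = P(outcome | exposed) = 2172/2468 = 0.88006
p₀ = P(outcome | unexposed) = 663/2060 = 0.32184
Under exogeneity and monotonicity, PN = (p₁ − p₀) / p₁.
PN = (0.88006 − 0.32184) / 0.88006 = 0.55822 / 0.88006 ≈ 0.6343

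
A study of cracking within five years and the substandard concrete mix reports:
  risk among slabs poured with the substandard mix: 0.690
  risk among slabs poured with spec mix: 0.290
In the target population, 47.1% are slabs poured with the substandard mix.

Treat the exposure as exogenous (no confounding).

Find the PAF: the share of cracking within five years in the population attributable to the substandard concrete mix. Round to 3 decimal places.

PAF ≈ 0.394

Let p₁ = 0.69, p₀ = 0.29.
Overall risk P(Y=1) = π·p₁ + (1−π)·p₀ = 0.471×0.69 + 0.529×0.29 = 0.4784.
Under exogeneity, PAF = [P(Y=1) − p₀] / P(Y=1).
PAF = (0.4784 − 0.29) / 0.4784 ≈ 0.3938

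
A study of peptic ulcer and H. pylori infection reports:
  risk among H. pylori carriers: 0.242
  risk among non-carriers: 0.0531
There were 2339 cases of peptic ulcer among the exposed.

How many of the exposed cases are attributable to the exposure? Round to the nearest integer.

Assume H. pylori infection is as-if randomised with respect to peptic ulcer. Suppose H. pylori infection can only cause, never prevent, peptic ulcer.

about 1826 cases

Let p₁ = 0.242, p₀ = 0.0531.
PN = (p₁ − p₀)/p₁ = (0.242 − 0.0531) / 0.242 ≈ 0.78058.
Attributable cases ≈ PN × (exposed cases) = 0.78058 × 2339 ≈ 1825.77.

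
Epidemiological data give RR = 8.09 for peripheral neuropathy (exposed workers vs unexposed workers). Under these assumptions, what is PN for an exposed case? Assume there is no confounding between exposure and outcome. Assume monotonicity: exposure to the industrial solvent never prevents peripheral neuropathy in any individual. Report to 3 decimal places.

PN ≈ 0.876

Under exogeneity and monotonicity, PN = (RR − 1) / RR = 1 − 1/RR.
PN = (8.09 − 1) / 8.09 = 7.09 / 8.09 ≈ 0.8764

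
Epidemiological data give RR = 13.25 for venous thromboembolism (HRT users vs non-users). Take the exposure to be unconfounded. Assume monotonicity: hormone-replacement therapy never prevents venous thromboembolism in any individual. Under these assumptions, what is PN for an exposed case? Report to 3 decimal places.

PN ≈ 0.925

Under exogeneity and monotonicity, PN = (RR − 1) / RR = 1 − 1/RR.
PN = (13.25 − 1) / 13.25 = 12.25 / 13.25 ≈ 0.9245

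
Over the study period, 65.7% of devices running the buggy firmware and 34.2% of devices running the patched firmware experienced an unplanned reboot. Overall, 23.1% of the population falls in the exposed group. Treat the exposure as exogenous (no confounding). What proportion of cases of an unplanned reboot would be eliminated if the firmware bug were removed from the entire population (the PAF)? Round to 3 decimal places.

PAF ≈ 0.175

p₁ = 0.657, p₀ = 0.342.
Overall risk P(Y=1) = π·p₁ + (1−π)·p₀ = 0.231×0.657 + 0.769×0.342 = 0.41477.
Under exogeneity, PAF = [P(Y=1) − p₀] / P(Y=1).
PAF = (0.41477 − 0.342) / 0.41477 ≈ 0.1754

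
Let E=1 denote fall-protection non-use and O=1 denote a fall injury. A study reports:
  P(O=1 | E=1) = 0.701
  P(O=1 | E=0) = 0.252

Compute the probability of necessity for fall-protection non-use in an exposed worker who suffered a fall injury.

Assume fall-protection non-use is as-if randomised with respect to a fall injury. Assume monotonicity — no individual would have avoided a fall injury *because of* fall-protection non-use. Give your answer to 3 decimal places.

Let p₁ = 0.701, p₀ = 0.252.
Under exogeneity and monotonicity, PN = (p₁ − p₀) / p₁.
PN = (0.701 − 0.252) / 0.701 = 0.449 / 0.701 ≈ 0.6405

PN ≈ 0.641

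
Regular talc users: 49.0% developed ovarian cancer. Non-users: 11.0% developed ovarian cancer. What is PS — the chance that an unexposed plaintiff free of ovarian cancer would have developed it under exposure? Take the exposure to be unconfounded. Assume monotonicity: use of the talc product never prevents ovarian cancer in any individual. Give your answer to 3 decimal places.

PS ≈ 0.427

p₁ = 0.49, p₀ = 0.11.
Under exogeneity and monotonicity, PS = (p₁ − p₀) / (1 − p₀).
PS = (0.49 − 0.11) / (1 − 0.11) = 0.38 / 0.89 ≈ 0.4270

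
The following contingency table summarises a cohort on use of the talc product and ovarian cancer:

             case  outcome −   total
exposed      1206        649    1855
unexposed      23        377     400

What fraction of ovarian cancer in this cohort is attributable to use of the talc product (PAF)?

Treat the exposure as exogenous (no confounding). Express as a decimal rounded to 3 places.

p₁ = P(outcome | exposed) = 1206/1855 = 0.65013
p₀ = P(outcome | unexposed) = 23/400 = 0.0575
Exposure prevalence π = 1855/2255 = 0.82262; overall risk P(Y=1) = 0.54501.
Under exogeneity, PAF = [P(Y=1) − p₀]/P(Y=1).
PAF = (0.54501 − 0.0575) / 0.54501 ≈ 0.8945

PAF ≈ 0.894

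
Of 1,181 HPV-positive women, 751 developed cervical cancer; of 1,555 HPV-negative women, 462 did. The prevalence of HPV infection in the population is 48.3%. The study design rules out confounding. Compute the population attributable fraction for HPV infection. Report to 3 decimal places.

PAF ≈ 0.355

p₁ = P(outcome | exposed) = 751/1181 = 0.6359
p₀ = P(outcome | unexposed) = 462/1555 = 0.29711
Overall risk P(Y=1) = π·p₁ + (1−π)·p₀ = 0.483×0.6359 + 0.517×0.29711 = 0.46074.
Under exogeneity, PAF = [P(Y=1) − p₀] / P(Y=1).
PAF = (0.46074 − 0.29711) / 0.46074 ≈ 0.3552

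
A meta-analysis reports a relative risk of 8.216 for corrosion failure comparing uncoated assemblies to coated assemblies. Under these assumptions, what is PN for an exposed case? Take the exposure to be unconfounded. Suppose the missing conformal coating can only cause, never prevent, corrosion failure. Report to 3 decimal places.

Under exogeneity and monotonicity, PN = (RR − 1) / RR = 1 − 1/RR.
PN = (8.216 − 1) / 8.216 = 7.216 / 8.216 ≈ 0.8783

PN ≈ 0.878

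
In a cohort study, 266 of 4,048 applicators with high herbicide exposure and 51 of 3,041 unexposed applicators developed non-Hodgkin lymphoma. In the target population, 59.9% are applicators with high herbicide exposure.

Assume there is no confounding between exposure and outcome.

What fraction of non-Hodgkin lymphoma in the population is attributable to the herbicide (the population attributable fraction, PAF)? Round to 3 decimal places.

PAF ≈ 0.636

p₁ = P(outcome | exposed) = 266/4048 = 0.065711
p₀ = P(outcome | unexposed) = 51/3041 = 0.016771
Overall risk P(Y=1) = π·p₁ + (1−π)·p₀ = 0.599×0.065711 + 0.401×0.016771 = 0.046086.
Under exogeneity, PAF = [P(Y=1) − p₀] / P(Y=1).
PAF = (0.046086 − 0.016771) / 0.046086 ≈ 0.6361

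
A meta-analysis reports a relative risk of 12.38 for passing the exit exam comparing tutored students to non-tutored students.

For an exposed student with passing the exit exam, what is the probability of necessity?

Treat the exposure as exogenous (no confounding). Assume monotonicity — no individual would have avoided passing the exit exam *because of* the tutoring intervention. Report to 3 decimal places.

Under exogeneity and monotonicity, PN = (RR − 1) / RR = 1 − 1/RR.
PN = (12.38 − 1) / 12.38 = 11.38 / 12.38 ≈ 0.9192

PN ≈ 0.919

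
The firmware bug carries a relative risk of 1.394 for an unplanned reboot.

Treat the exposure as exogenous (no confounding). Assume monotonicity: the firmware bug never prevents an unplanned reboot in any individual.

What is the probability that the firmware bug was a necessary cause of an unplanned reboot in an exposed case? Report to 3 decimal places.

Under exogeneity and monotonicity, PN = (RR − 1) / RR = 1 − 1/RR.
PN = (1.394 − 1) / 1.394 = 0.394 / 1.394 ≈ 0.2826

PN ≈ 0.283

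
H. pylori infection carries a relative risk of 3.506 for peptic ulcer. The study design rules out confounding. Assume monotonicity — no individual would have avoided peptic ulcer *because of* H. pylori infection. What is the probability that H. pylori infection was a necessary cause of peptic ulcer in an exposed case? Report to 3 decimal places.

PN ≈ 0.715

Under exogeneity and monotonicity, PN = (RR − 1) / RR = 1 − 1/RR.
PN = (3.506 − 1) / 3.506 = 2.506 / 3.506 ≈ 0.7148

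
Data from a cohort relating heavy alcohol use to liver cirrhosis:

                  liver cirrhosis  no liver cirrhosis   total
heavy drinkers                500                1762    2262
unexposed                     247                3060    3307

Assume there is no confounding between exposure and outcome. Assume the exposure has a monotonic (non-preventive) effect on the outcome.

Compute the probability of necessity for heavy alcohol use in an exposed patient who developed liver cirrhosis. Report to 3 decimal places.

PN ≈ 0.662

p₁ = P(outcome | exposed) = 500/2262 = 0.22104
p₀ = P(outcome | unexposed) = 247/3307 = 0.07469
Under exogeneity and monotonicity, PN = (p₁ − p₀)/p₁.
PN = (0.22104 − 0.07469) / 0.22104 ≈ 0.6621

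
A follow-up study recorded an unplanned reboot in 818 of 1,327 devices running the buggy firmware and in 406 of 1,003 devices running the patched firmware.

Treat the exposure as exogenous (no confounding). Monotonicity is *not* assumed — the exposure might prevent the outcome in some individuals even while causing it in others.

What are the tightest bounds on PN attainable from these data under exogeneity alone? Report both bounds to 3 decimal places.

0.343 ≤ PN ≤ 0.966

p₁ = P(outcome | exposed) = 818/1327 = 0.61643
p₀ = P(outcome | unexposed) = 406/1003 = 0.40479
Under exogeneity alone the bounds on PN are max{0,(p₁−p₀)/p₁} ≤ PN ≤ min{1,(1−p₀)/p₁}.
  lower = (p₁ − p₀)/p₁ = 0.21164 / 0.61643 ≈ 0.3433
  upper = min{1, (1 − p₀)/p₁} = 0.59521 / 0.61643 ≈ 0.9656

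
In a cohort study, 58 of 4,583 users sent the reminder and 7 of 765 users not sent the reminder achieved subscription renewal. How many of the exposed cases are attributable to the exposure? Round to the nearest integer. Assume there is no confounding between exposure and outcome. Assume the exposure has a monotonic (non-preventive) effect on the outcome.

p₁ = P(outcome | exposed) = 58/4583 = 0.012655
p₀ = P(outcome | unexposed) = 7/765 = 0.0091503
PN = (p₁ − p₀)/p₁ = (0.012655 − 0.0091503) / 0.012655 ≈ 0.27697.
Attributable cases ≈ PN × (exposed cases) = 0.27697 × 58 ≈ 16.06.

about 16 cases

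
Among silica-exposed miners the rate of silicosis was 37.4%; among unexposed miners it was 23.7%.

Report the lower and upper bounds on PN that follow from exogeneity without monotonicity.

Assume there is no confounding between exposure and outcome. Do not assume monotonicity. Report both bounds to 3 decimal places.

0.366 ≤ PN ≤ 1.000

p₁ = 0.374, p₀ = 0.237.
Under exogeneity alone the bounds on PN are max{0,(p₁−p₀)/p₁} ≤ PN ≤ min{1,(1−p₀)/p₁}.
  lower = (p₁ − p₀)/p₁ = 0.137 / 0.374 ≈ 0.3663
  upper = min{1, (1 − p₀)/p₁} = 0.763 / 0.374 ≈ 2.0401 → capped at 1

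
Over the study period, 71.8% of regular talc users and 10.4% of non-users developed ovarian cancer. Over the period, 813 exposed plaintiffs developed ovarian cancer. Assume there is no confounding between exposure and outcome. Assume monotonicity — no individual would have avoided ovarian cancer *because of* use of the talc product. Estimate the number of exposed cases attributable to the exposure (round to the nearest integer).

p₁ = 0.718, p₀ = 0.104.
PN = (p₁ − p₀)/p₁ = (0.718 − 0.104) / 0.718 ≈ 0.85515.
Attributable cases ≈ PN × (exposed cases) = 0.85515 × 813 ≈ 695.24.

about 695 cases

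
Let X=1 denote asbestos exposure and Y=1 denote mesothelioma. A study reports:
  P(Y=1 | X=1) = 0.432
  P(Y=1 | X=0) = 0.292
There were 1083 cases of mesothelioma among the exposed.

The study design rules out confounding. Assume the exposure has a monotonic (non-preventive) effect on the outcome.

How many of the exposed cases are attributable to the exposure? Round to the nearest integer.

Let p₁ = 0.432, p₀ = 0.292.
PN = (p₁ − p₀)/p₁ = (0.432 − 0.292) / 0.432 ≈ 0.32407.
Attributable cases ≈ PN × (exposed cases) = 0.32407 × 1083 ≈ 350.97.

about 351 cases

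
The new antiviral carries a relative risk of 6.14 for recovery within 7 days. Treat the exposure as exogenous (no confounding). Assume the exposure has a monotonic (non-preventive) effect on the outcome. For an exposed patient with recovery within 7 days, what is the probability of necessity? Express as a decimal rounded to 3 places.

Under exogeneity and monotonicity, PN = (RR − 1) / RR = 1 − 1/RR.
PN = (6.14 − 1) / 6.14 = 5.14 / 6.14 ≈ 0.8371

PN ≈ 0.837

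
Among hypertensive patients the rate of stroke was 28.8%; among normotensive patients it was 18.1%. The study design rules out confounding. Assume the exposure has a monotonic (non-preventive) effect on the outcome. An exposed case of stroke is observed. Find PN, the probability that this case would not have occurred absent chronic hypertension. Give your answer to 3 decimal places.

p₁ = 0.288, p₀ = 0.181.
Under exogeneity and monotonicity, PN = (p₁ − p₀) / p₁.
PN = (0.288 − 0.181) / 0.288 = 0.107 / 0.288 ≈ 0.3715

PN ≈ 0.372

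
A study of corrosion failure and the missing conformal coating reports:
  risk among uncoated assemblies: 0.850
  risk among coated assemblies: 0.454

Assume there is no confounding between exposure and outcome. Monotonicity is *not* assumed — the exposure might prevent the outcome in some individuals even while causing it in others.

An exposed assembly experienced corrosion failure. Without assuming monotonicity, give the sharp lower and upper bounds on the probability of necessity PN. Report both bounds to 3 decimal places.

Let p₁ = 0.85, p₀ = 0.454.
Under exogeneity alone the bounds on PN are max{0,(p₁−p₀)/p₁} ≤ PN ≤ min{1,(1−p₀)/p₁}.
  lower = (p₁ − p₀)/p₁ = 0.396 / 0.85 ≈ 0.4659
  upper = min{1, (1 − p₀)/p₁} = 0.546 / 0.85 ≈ 0.6424

0.466 ≤ PN ≤ 0.642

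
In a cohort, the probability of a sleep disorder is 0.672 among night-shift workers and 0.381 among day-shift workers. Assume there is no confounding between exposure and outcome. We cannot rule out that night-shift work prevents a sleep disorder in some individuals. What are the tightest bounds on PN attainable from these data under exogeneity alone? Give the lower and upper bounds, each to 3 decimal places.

0.433 ≤ PN ≤ 0.921

Let p₁ = 0.672, p₀ = 0.381.
Under exogeneity alone the bounds on PN are max{0,(p₁−p₀)/p₁} ≤ PN ≤ min{1,(1−p₀)/p₁}.
  lower = (p₁ − p₀)/p₁ = 0.291 / 0.672 ≈ 0.4330
  upper = min{1, (1 − p₀)/p₁} = 0.619 / 0.672 ≈ 0.9211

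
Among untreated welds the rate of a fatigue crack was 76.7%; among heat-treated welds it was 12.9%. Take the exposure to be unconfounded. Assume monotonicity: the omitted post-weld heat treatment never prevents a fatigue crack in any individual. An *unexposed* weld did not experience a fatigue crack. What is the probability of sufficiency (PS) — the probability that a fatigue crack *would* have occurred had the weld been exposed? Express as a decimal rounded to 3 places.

PS ≈ 0.732

p₁ = 0.767, p₀ = 0.129.
Under exogeneity and monotonicity, PS = (p₁ − p₀) / (1 − p₀).
PS = (0.767 − 0.129) / (1 − 0.129) = 0.638 / 0.871 ≈ 0.7325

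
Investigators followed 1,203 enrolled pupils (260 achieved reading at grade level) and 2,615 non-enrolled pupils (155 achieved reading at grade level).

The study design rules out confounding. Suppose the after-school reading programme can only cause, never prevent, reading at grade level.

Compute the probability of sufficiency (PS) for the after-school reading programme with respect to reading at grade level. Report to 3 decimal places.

p₁ = P(outcome | exposed) = 260/1203 = 0.21613
p₀ = P(outcome | unexposed) = 155/2615 = 0.059273
Under exogeneity and monotonicity, PS = (p₁ − p₀) / (1 − p₀).
PS = (0.21613 − 0.059273) / (1 − 0.059273) = 0.15685 / 0.94073 ≈ 0.1667

PS ≈ 0.167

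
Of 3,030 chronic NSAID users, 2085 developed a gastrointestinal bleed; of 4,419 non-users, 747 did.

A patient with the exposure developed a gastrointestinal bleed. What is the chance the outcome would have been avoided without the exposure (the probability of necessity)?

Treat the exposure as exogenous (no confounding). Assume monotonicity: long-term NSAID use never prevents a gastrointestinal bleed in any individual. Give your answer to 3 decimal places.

p₁ = P(outcome | exposed) = 2085/3030 = 0.68812
p₀ = P(outcome | unexposed) = 747/4419 = 0.16904
Under exogeneity and monotonicity, PN = (p₁ − p₀) / p₁.
PN = (0.68812 − 0.16904) / 0.68812 = 0.51908 / 0.68812 ≈ 0.7543

PN ≈ 0.754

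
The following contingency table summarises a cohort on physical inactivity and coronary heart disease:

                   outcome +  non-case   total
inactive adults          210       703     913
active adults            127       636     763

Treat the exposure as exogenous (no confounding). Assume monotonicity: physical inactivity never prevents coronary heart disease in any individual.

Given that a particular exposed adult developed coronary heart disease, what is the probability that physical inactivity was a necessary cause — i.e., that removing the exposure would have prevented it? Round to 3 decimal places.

p₁ = P(outcome | exposed) = 210/913 = 0.23001
p₀ = P(outcome | unexposed) = 127/763 = 0.16645
Under exogeneity and monotonicity, PN = (p₁ − p₀) / p₁.
PN = (0.23001 − 0.16645) / 0.23001 = 0.063563 / 0.23001 ≈ 0.2763

PN ≈ 0.276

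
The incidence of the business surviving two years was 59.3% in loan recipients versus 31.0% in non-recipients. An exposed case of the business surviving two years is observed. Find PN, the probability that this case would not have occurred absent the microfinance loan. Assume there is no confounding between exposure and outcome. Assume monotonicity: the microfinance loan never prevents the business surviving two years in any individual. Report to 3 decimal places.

p₁ = 0.593, p₀ = 0.31.
Under exogeneity and monotonicity, PN = (p₁ − p₀) / p₁.
PN = (0.593 − 0.31) / 0.593 = 0.283 / 0.593 ≈ 0.4772

PN ≈ 0.477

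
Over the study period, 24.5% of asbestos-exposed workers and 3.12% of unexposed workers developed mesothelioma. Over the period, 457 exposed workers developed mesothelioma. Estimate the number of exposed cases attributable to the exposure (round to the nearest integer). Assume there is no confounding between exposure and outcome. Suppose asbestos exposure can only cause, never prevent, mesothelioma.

about 399 cases

p₁ = 0.245, p₀ = 0.0312.
PN = (p₁ − p₀)/p₁ = (0.245 − 0.0312) / 0.245 ≈ 0.87265.
Attributable cases ≈ PN × (exposed cases) = 0.87265 × 457 ≈ 398.80.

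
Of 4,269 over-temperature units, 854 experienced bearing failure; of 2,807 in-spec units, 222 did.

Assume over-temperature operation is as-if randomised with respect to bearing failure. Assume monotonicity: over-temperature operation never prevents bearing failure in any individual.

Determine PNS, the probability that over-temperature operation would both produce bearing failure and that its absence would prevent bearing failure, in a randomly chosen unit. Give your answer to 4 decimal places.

PNS ≈ 0.1210

p₁ = P(outcome | exposed) = 854/4269 = 0.20005
p₀ = P(outcome | unexposed) = 222/2807 = 0.079088
Under exogeneity and monotonicity, PNS = p₁ − p₀.
PNS = 0.20005 − 0.079088 = 0.12096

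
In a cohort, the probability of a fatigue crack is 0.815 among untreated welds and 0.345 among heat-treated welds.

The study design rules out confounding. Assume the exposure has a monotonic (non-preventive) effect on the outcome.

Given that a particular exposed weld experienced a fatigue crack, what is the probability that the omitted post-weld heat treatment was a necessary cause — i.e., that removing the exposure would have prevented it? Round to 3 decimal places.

Let p₁ = 0.815, p₀ = 0.345.
Under exogeneity and monotonicity, PN = (p₁ − p₀) / p₁.
PN = (0.815 − 0.345) / 0.815 = 0.47 / 0.815 ≈ 0.5767

PN ≈ 0.577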